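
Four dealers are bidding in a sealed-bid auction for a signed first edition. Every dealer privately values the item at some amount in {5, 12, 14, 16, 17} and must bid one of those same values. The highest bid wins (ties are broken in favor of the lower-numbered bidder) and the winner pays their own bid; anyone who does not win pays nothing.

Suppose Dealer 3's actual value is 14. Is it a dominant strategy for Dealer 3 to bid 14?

No

Consider the case where Dealer 1 bids 5, Dealer 2 bids 5 and Dealer 4 bids 5.
Truthful bid 14: wins, pays 14, utility 14 - 14 = 0.
Bid 12 instead: wins, pays 12, utility 14 - 12 = 2.
Since 2 > 0, bidding 12 is strictly better here, so truthful bidding is not dominant.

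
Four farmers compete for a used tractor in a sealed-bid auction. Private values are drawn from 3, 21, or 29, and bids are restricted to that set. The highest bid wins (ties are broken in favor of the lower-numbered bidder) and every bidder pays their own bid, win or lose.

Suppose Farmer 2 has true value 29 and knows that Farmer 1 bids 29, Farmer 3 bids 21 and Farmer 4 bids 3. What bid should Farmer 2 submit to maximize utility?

3

Bid 3: loses but pays 3, utility -3.
Bid 21: loses but pays 21, utility -21.
Bid 29: loses but pays 29, utility -29.
The best choice is 3 with utility -3.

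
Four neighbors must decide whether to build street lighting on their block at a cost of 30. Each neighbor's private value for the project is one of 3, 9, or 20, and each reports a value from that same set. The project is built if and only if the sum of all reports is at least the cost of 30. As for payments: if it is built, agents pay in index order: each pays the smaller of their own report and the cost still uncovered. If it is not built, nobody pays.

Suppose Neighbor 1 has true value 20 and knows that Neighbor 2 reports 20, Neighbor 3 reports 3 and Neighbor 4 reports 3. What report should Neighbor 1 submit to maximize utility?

9

Report 3: project not built, utility 0.
Report 9: project built, pays 9, utility 20 - 9 = 11.
Report 20: project built, pays 20, utility 20 - 20 = 0.
The best choice is 9 with utility 11.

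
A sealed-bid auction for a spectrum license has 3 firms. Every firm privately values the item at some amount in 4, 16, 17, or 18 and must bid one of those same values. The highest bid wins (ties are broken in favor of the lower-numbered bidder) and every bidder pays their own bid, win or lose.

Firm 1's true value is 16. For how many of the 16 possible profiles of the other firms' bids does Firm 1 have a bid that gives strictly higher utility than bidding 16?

13

Others bid (4, 4): truth gives 0; bid 4 gives 12 > 0. Violating.
Others bid (4, 17): truth gives -16; bid 17 gives -1 > -16. Violating.
Others bid (4, 18): truth gives -16; bid 18 gives -2 > -16. Violating.
Others bid (16, 17): truth gives -16; bid 17 gives -1 > -16. Violating.
Others bid (4, 16): truth gives 0; no alternative beats it.
Others bid (16, 4): truth gives 0; no alternative beats it.
(Checking all 16 profiles: 13 have a profitable deviation, 3 do not.)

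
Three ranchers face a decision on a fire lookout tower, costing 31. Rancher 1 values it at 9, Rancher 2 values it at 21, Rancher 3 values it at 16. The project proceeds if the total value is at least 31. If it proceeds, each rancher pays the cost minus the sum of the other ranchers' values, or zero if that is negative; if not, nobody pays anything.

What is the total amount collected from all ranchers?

Total value 46 ≥ cost 31, so it is built.
Rancher 1: others sum to 37; max(0, 31 - 37) = 0.
Rancher 2: others sum to 25; max(0, 31 - 25) = 6.
Rancher 3: others sum to 30; max(0, 31 - 30) = 1.
Total collected = 0 + 6 + 1 = 7.

7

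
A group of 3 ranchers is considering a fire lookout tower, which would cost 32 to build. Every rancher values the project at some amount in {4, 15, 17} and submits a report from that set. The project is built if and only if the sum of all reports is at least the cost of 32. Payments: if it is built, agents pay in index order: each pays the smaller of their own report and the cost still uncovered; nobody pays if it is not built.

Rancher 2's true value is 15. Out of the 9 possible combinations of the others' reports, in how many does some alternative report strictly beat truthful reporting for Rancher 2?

4

Others report (15, 15): truth gives 0; report 4 gives 11 > 0. Violating.
Others report (15, 17): truth gives 0; report 4 gives 11 > 0. Violating.
Others report (17, 15): truth gives 0; report 4 gives 11 > 0. Violating.
Others report (17, 17): truth gives 0; report 4 gives 11 > 0. Violating.
Others report (4, 4): truth gives 0; no alternative beats it.
Others report (4, 15): truth gives 0; no alternative beats it.
(Checking all 9 profiles: 4 have a profitable deviation, 5 do not.)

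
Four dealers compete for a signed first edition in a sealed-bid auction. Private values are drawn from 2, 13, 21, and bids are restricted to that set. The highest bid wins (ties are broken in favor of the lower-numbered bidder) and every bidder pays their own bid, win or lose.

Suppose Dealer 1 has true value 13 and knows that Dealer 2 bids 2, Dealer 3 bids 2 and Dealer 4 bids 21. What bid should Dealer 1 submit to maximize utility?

Bid 2: loses but pays 2, utility -2.
Bid 13: loses but pays 13, utility -13.
Bid 21: wins, pays 21, utility 13 - 21 = -8.
The best choice is 2 with utility -2.

2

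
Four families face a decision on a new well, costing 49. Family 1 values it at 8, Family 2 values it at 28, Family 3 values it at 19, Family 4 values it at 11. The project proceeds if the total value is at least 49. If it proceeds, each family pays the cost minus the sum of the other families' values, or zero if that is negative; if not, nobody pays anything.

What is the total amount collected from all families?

Total value 66 ≥ cost 49, so it is built.
Family 1: others sum to 58; max(0, 49 - 58) = 0.
Family 2: others sum to 38; max(0, 49 - 38) = 11.
Family 3: others sum to 47; max(0, 49 - 47) = 2.
Family 4: others sum to 55; max(0, 49 - 55) = 0.
Total collected = 0 + 11 + 2 + 0 = 13.

13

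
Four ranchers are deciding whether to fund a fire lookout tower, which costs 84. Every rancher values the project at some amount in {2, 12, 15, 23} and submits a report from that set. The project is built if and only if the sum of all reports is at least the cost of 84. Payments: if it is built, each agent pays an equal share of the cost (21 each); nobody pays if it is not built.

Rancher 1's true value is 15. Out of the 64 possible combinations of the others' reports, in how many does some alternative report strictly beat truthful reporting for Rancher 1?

Others report (23, 23, 23): truth gives -6; report 2 gives 0 > -6. Violating.
Others report (2, 2, 2): truth gives 0; no alternative beats it.
Others report (2, 2, 12): truth gives 0; no alternative beats it.
(Checking all 64 profiles: 1 has a profitable deviation, 63 do not.)

1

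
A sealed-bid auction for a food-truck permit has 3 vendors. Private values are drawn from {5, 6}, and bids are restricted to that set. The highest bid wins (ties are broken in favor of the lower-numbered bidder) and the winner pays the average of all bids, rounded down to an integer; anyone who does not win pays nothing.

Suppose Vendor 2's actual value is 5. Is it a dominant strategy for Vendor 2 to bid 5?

Yes

Check each profile of the others' bids and compare truth against every alternative bid.
Others bid (5, 5): truth gives 0, best alternative gives 0.
Others bid (5, 6): truth gives 0, best alternative gives 0.
Others bid (6, 5): truth gives 0, best alternative gives 0.
Others bid (6, 6): truth gives 0, best alternative gives 0.
In every case the truthful bid is at least as good as any alternative, so it is a dominant strategy.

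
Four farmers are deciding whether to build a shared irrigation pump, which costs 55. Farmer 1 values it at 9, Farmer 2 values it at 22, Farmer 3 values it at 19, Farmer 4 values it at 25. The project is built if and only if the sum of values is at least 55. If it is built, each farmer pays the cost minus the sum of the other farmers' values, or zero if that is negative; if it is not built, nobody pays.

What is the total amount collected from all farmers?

Total value 75 ≥ cost 55, so it is built.
Farmer 1: others sum to 66; max(0, 55 - 66) = 0.
Farmer 2: others sum to 53; max(0, 55 - 53) = 2.
Farmer 3: others sum to 56; max(0, 55 - 56) = 0.
Farmer 4: others sum to 50; max(0, 55 - 50) = 5.
Total collected = 0 + 2 + 0 + 5 = 7.

7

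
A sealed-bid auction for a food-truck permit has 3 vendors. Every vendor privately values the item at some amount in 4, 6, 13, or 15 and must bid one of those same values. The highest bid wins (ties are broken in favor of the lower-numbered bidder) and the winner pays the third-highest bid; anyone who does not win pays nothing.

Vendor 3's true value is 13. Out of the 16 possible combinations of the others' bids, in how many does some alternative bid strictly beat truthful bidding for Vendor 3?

Others bid (4, 13): truth gives 0; bid 15 gives 9 > 0. Violating.
Others bid (6, 13): truth gives 0; bid 15 gives 7 > 0. Violating.
Others bid (13, 4): truth gives 0; bid 15 gives 9 > 0. Violating.
Others bid (13, 6): truth gives 0; bid 15 gives 7 > 0. Violating.
Others bid (4, 4): truth gives 9; no alternative beats it.
Others bid (4, 6): truth gives 9; no alternative beats it.
(Checking all 16 profiles: 4 have a profitable deviation, 12 do not.)

4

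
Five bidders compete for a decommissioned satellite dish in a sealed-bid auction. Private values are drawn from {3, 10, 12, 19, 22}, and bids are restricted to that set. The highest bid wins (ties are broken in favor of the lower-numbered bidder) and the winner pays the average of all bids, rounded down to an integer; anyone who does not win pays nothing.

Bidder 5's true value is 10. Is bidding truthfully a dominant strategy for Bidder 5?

No

Consider the case where Bidder 1 bids 3, Bidder 2 bids 3, Bidder 3 bids 3 and Bidder 4 bids 10.
Truthful bid 10: loses, pays 0, utility 0.
Bid 12 instead: wins, pays 6, utility 10 - 6 = 4.
Since 4 > 0, bidding 12 is strictly better here, so truthful bidding is not dominant.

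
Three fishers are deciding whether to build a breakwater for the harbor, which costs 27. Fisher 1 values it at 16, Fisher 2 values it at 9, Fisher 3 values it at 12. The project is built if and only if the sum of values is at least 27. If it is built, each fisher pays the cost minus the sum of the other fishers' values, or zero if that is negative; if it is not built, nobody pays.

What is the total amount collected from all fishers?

Total value 37 ≥ cost 27, so it is built.
Fisher 1: others sum to 21; max(0, 27 - 21) = 6.
Fisher 2: others sum to 28; max(0, 27 - 28) = 0.
Fisher 3: others sum to 25; max(0, 27 - 25) = 2.
Total collected = 6 + 0 + 2 = 8.

8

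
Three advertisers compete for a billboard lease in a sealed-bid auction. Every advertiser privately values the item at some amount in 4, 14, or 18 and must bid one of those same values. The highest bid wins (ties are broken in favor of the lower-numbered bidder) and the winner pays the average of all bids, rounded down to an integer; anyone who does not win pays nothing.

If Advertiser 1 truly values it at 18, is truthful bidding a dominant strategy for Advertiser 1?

No

Consider the case where Advertiser 2 bids 4 and Advertiser 3 bids 4.
Truthful bid 18: wins, pays 8, utility 18 - 8 = 10.
Bid 4 instead: wins, pays 4, utility 18 - 4 = 14.
Since 14 > 10, bidding 4 is strictly better here, so truthful bidding is not dominant.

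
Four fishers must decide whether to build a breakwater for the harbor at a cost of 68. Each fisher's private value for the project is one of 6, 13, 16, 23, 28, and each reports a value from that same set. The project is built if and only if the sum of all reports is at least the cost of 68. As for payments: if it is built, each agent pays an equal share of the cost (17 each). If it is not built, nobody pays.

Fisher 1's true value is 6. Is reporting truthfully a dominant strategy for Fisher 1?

Yes

Check each profile of the others' reports and compare truth against every alternative report.
Others report (6, 23, 28): truth gives 0, best alternative gives -11.
Others report (6, 28, 23): truth gives 0, best alternative gives -11.
Others report (13, 16, 28): truth gives 0, best alternative gives -11.
Others report (13, 23, 23): truth gives 0, best alternative gives -11.
Others report (13, 28, 16): truth gives 0, best alternative gives -11.
Others report (16, 13, 28): truth gives 0, best alternative gives -11.
(Remaining 119 profiles checked similarly; truth is weakly best in each.)
In every case the truthful report is at least as good as any alternative, so it is a dominant strategy.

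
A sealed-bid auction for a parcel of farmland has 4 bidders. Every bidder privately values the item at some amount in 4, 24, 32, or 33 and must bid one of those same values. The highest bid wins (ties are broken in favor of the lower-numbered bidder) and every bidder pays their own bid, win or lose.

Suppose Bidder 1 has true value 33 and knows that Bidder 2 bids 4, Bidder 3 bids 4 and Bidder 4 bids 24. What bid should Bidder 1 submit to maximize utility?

Bid 4: loses but pays 4, utility -4.
Bid 24: wins, pays 24, utility 33 - 24 = 9.
Bid 32: wins, pays 32, utility 33 - 32 = 1.
Bid 33: wins, pays 33, utility 33 - 33 = 0.
The best choice is 24 with utility 9.

24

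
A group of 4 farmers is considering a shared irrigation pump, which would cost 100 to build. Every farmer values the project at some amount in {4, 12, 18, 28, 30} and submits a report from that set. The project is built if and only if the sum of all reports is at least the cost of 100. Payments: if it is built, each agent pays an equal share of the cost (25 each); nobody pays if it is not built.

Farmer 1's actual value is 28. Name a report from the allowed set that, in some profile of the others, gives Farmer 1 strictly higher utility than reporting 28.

Suppose Farmer 2 reports 12, Farmer 3 reports 28 and Farmer 4 reports 30.
Report 28: project not built, utility 0.
Report 30: project built, pays 25, utility 28 - 25 = 3.
So reporting 30 beats truth here (3 > 0).

30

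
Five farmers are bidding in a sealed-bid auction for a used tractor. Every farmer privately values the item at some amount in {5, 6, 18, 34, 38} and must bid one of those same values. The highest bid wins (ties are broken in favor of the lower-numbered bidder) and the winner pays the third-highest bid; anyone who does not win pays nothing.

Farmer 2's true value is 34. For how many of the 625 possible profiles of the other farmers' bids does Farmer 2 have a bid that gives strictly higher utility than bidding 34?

108

Others bid (5, 5, 5, 38): truth gives 0; bid 38 gives 29 > 0. Violating.
Others bid (5, 5, 6, 38): truth gives 0; bid 38 gives 28 > 0. Violating.
Others bid (5, 5, 18, 38): truth gives 0; bid 38 gives 16 > 0. Violating.
Others bid (5, 5, 38, 5): truth gives 0; bid 38 gives 29 > 0. Violating.
Others bid (5, 5, 5, 5): truth gives 29; no alternative beats it.
Others bid (5, 5, 5, 6): truth gives 29; no alternative beats it.
(Checking all 625 profiles: 108 have a profitable deviation, 517 do not.)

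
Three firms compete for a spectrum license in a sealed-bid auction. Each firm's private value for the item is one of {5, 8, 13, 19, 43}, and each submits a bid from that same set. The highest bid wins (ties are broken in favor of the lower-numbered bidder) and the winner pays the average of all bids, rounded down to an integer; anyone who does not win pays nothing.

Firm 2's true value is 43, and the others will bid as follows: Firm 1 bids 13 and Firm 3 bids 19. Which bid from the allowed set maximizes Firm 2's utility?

Bid 5: loses, pays 0, utility 0.
Bid 8: loses, pays 0, utility 0.
Bid 13: loses, pays 0, utility 0.
Bid 19: wins, pays 17, utility 43 - 17 = 26.
Bid 43: wins, pays 25, utility 43 - 25 = 18.
The best choice is 19 with utility 26.

19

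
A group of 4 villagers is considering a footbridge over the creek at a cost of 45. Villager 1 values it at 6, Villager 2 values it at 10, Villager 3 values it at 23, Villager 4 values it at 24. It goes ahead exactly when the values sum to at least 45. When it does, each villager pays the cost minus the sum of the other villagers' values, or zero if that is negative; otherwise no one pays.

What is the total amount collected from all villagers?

Total value 63 ≥ cost 45, so it is built.
Villager 1: others sum to 57; max(0, 45 - 57) = 0.
Villager 2: others sum to 53; max(0, 45 - 53) = 0.
Villager 3: others sum to 40; max(0, 45 - 40) = 5.
Villager 4: others sum to 39; max(0, 45 - 39) = 6.
Total collected = 0 + 0 + 5 + 6 = 11.

11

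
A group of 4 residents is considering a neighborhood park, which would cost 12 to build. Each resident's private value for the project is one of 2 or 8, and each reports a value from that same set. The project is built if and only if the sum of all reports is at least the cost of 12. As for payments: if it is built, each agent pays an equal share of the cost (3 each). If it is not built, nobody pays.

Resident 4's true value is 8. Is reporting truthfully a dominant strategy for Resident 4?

Yes

Check each profile of the others' reports and compare truth against every alternative report.
Others report (2, 2, 2): truth gives 5, best alternative gives 0.
Others report (2, 2, 8): truth gives 5, best alternative gives 5.
Others report (2, 8, 2): truth gives 5, best alternative gives 5.
Others report (2, 8, 8): truth gives 5, best alternative gives 5.
Others report (8, 2, 2): truth gives 5, best alternative gives 5.
Others report (8, 2, 8): truth gives 5, best alternative gives 5.
(Remaining 2 profiles checked similarly; truth is weakly best in each.)
In every case the truthful report is at least as good as any alternative, so it is a dominant strategy.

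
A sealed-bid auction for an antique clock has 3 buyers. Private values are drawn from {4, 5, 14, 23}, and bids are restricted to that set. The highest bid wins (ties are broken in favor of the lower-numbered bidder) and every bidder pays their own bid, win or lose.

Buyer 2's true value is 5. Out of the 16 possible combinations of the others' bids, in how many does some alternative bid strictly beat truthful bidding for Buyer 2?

14

Others bid (4, 14): truth gives -5; bid 4 gives -4 > -5. Violating.
Others bid (4, 23): truth gives -5; bid 4 gives -4 > -5. Violating.
Others bid (5, 4): truth gives -5; bid 4 gives -4 > -5. Violating.
Others bid (5, 5): truth gives -5; bid 4 gives -4 > -5. Violating.
Others bid (4, 4): truth gives 0; no alternative beats it.
Others bid (4, 5): truth gives 0; no alternative beats it.
(Checking all 16 profiles: 14 have a profitable deviation, 2 do not.)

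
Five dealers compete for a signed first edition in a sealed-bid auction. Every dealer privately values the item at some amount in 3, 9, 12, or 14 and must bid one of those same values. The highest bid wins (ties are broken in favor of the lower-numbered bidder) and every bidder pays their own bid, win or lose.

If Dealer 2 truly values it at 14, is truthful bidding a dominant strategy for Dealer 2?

Consider the case where Dealer 1 bids 3, Dealer 3 bids 3, Dealer 4 bids 3 and Dealer 5 bids 3.
Truthful bid 14: wins, pays 14, utility 14 - 14 = 0.
Bid 9 instead: wins, pays 9, utility 14 - 9 = 5.
Since 5 > 0, bidding 9 is strictly better here, so truthful bidding is not dominant.

No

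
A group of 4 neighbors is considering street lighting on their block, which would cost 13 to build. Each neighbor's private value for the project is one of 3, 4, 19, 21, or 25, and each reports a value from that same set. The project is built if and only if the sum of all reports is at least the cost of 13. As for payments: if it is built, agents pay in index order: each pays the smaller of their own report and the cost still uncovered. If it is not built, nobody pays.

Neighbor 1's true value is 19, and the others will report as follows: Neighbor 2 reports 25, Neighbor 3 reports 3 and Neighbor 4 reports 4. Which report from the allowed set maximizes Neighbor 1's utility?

3

Report 3: project built, pays 3, utility 19 - 3 = 16.
Report 4: project built, pays 4, utility 19 - 4 = 15.
Report 19: project built, pays 13, utility 19 - 13 = 6.
Report 21: project built, pays 13, utility 19 - 13 = 6.
Report 25: project built, pays 13, utility 19 - 13 = 6.
The best choice is 3 with utility 16.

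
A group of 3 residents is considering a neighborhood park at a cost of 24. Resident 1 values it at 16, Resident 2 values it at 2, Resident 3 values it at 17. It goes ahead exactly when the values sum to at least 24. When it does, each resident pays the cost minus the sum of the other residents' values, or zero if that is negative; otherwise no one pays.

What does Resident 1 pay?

5

Total value 35 ≥ cost 24, so the project is built.
The other residents' values sum to 19.
Cost minus that sum is 24 - 19 = 5.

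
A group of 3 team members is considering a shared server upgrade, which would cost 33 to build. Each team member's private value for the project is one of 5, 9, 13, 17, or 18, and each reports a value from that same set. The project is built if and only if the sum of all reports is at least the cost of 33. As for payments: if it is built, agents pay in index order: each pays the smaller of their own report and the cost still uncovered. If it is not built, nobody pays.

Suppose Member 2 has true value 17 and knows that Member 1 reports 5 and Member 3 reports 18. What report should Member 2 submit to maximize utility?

13

Report 5: project not built, utility 0.
Report 9: project not built, utility 0.
Report 13: project built, pays 13, utility 17 - 13 = 4.
Report 17: project built, pays 17, utility 17 - 17 = 0.
Report 18: project built, pays 18, utility 17 - 18 = -1.
The best choice is 13 with utility 4.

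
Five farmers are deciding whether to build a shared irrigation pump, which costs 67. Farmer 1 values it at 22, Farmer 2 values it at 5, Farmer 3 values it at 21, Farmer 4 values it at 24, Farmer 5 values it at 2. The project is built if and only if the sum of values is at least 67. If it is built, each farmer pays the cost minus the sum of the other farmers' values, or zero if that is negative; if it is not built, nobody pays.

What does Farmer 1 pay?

15

Total value 74 ≥ cost 67, so the project is built.
The other farmers' values sum to 52.
Cost minus that sum is 67 - 52 = 15.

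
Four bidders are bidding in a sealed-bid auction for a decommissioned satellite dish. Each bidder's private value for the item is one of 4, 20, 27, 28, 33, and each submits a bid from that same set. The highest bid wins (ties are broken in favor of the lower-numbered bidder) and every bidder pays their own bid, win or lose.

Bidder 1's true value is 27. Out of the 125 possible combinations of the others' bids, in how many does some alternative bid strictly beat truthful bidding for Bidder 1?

106

Others bid (4, 4, 4): truth gives 0; bid 4 gives 23 > 0. Violating.
Others bid (4, 4, 20): truth gives 0; bid 20 gives 7 > 0. Violating.
Others bid (4, 4, 28): truth gives -27; bid 28 gives -1 > -27. Violating.
Others bid (4, 4, 33): truth gives -27; bid 4 gives -4 > -27. Violating.
Others bid (4, 4, 27): truth gives 0; no alternative beats it.
Others bid (4, 20, 27): truth gives 0; no alternative beats it.
(Checking all 125 profiles: 106 have a profitable deviation, 19 do not.)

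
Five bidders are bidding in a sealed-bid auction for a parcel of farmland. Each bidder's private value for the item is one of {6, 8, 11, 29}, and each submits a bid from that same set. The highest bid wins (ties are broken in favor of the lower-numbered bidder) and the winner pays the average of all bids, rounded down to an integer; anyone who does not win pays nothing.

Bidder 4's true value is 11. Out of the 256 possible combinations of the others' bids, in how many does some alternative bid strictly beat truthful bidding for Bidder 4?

Others bid (6, 6, 6, 6): truth gives 4; bid 8 gives 5 > 4. Violating.
Others bid (6, 6, 6, 8): truth gives 4; bid 8 gives 5 > 4. Violating.
Others bid (6, 6, 6, 11): truth gives 3; no alternative beats it.
Others bid (6, 6, 6, 29): truth gives 0; no alternative beats it.
(Checking all 256 profiles: 2 have a profitable deviation, 254 do not.)

2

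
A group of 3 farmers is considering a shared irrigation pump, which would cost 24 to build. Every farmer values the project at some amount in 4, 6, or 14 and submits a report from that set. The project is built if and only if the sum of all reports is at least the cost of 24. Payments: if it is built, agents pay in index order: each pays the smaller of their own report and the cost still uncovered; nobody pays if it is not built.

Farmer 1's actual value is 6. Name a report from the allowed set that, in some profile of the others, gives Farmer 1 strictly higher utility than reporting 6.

4

Suppose Farmer 2 reports 6 and Farmer 3 reports 14.
Report 6: project built, pays 6, utility 6 - 6 = 0.
Report 4: project built, pays 4, utility 6 - 4 = 2.
So reporting 4 beats truth here (2 > 0).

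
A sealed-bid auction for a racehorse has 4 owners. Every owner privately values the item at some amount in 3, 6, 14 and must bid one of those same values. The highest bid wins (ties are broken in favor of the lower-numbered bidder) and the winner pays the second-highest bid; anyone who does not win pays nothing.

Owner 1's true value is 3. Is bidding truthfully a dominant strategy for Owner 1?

Check each profile of the others' bids and compare truth against every alternative bid.
Others bid (3, 3, 6): truth gives 0, best alternative gives -3.
Others bid (3, 6, 3): truth gives 0, best alternative gives -3.
Others bid (3, 6, 6): truth gives 0, best alternative gives -3.
Others bid (6, 3, 3): truth gives 0, best alternative gives -3.
Others bid (6, 3, 6): truth gives 0, best alternative gives -3.
Others bid (6, 6, 3): truth gives 0, best alternative gives -3.
(Remaining 21 profiles checked similarly; truth is weakly best in each.)
In every case the truthful bid is at least as good as any alternative, so it is a dominant strategy.

Yes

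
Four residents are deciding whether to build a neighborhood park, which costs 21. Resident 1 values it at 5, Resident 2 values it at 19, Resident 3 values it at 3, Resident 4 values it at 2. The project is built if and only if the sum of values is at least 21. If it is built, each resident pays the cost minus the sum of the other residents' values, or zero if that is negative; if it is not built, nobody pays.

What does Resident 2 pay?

Total value 29 ≥ cost 21, so the project is built.
The other residents' values sum to 10.
Cost minus that sum is 21 - 10 = 11.

11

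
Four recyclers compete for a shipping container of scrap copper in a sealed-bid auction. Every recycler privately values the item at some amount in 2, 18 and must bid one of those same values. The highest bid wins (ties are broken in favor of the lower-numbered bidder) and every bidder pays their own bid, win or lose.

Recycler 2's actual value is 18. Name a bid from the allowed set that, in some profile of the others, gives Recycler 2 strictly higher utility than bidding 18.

Suppose Recycler 1 bids 18, Recycler 3 bids 2 and Recycler 4 bids 2.
Bid 18: loses but pays 18, utility -18.
Bid 2: loses but pays 2, utility -2.
So bidding 2 beats truth here (-2 > -18).

2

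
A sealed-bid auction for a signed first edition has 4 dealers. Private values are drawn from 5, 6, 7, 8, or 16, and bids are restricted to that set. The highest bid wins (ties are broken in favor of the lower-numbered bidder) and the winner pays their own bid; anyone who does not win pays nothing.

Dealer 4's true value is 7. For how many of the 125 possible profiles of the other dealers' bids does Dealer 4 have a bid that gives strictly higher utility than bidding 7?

Others bid (5, 5, 5): truth gives 0; bid 6 gives 1 > 0. Violating.
Others bid (5, 5, 6): truth gives 0; no alternative beats it.
Others bid (5, 5, 7): truth gives 0; no alternative beats it.
(Checking all 125 profiles: 1 has a profitable deviation, 124 do not.)

1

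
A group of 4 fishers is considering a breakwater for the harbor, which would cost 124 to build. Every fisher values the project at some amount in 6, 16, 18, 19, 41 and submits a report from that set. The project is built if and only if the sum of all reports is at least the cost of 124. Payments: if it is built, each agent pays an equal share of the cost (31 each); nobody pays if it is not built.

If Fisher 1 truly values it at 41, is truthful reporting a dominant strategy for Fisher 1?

Check each profile of the others' reports and compare truth against every alternative report.
Others report (6, 41, 41): truth gives 10, best alternative gives 0.
Others report (16, 41, 41): truth gives 10, best alternative gives 0.
Others report (18, 41, 41): truth gives 10, best alternative gives 0.
Others report (19, 41, 41): truth gives 10, best alternative gives 0.
Others report (41, 6, 41): truth gives 10, best alternative gives 0.
Others report (41, 16, 41): truth gives 10, best alternative gives 0.
(Remaining 119 profiles checked similarly; truth is weakly best in each.)
In every case the truthful report is at least as good as any alternative, so it is a dominant strategy.

Yes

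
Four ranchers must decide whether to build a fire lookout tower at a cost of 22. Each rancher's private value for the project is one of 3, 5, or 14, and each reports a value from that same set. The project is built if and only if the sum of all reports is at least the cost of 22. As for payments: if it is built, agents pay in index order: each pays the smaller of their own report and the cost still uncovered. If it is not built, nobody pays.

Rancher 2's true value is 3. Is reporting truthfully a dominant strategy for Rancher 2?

Yes

Check each profile of the others' reports and compare truth against every alternative report.
Others report (3, 3, 14): truth gives 0, best alternative gives -2.
Others report (3, 5, 14): truth gives 0, best alternative gives -2.
Others report (3, 14, 3): truth gives 0, best alternative gives -2.
Others report (3, 14, 5): truth gives 0, best alternative gives -2.
Others report (3, 14, 14): truth gives 0, best alternative gives -2.
Others report (5, 3, 14): truth gives 0, best alternative gives -2.
(Remaining 21 profiles checked similarly; truth is weakly best in each.)
In every case the truthful report is at least as good as any alternative, so it is a dominant strategy.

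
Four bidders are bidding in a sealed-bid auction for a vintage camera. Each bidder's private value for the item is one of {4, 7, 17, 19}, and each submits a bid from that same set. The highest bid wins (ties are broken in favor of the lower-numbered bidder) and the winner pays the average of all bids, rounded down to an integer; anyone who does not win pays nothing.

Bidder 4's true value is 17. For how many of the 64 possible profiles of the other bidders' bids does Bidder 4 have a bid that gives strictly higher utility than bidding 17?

Others bid (4, 4, 4): truth gives 10; bid 7 gives 13 > 10. Violating.
Others bid (4, 4, 17): truth gives 0; bid 19 gives 6 > 0. Violating.
Others bid (4, 7, 17): truth gives 0; bid 19 gives 6 > 0. Violating.
Others bid (4, 17, 4): truth gives 0; bid 19 gives 6 > 0. Violating.
Others bid (4, 4, 7): truth gives 9; no alternative beats it.
Others bid (4, 4, 19): truth gives 0; no alternative beats it.
(Checking all 64 profiles: 19 have a profitable deviation, 45 do not.)

19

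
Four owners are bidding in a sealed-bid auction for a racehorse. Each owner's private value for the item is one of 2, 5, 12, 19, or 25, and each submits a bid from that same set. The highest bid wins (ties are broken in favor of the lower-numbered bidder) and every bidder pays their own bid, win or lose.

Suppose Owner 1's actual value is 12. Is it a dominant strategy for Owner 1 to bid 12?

No

Consider the case where Owner 2 bids 2, Owner 3 bids 2 and Owner 4 bids 2.
Truthful bid 12: wins, pays 12, utility 12 - 12 = 0.
Bid 2 instead: wins, pays 2, utility 12 - 2 = 10.
Since 10 > 0, bidding 2 is strictly better here, so truthful bidding is not dominant.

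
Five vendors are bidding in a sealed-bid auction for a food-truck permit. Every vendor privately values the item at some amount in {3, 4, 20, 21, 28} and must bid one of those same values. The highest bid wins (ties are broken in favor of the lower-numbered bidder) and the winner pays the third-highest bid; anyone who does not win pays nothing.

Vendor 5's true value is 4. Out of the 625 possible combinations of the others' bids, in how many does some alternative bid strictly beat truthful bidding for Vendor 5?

12

Others bid (3, 3, 3, 4): truth gives 0; bid 20 gives 1 > 0. Violating.
Others bid (3, 3, 3, 20): truth gives 0; bid 21 gives 1 > 0. Violating.
Others bid (3, 3, 3, 21): truth gives 0; bid 28 gives 1 > 0. Violating.
Others bid (3, 3, 4, 3): truth gives 0; bid 20 gives 1 > 0. Violating.
Others bid (3, 3, 3, 3): truth gives 1; no alternative beats it.
Others bid (3, 3, 3, 28): truth gives 0; no alternative beats it.
(Checking all 625 profiles: 12 have a profitable deviation, 613 do not.)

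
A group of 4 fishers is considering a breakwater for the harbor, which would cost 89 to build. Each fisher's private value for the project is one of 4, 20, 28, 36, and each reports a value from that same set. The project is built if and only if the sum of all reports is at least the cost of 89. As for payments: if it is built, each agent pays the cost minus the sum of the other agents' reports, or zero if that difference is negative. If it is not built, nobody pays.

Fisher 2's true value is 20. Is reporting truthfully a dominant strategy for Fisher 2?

Check each profile of the others' reports and compare truth against every alternative report.
Others report (20, 36, 36): truth gives 20, best alternative gives 20.
Others report (28, 28, 36): truth gives 20, best alternative gives 20.
Others report (28, 36, 28): truth gives 20, best alternative gives 20.
Others report (28, 36, 36): truth gives 20, best alternative gives 20.
Others report (36, 20, 36): truth gives 20, best alternative gives 20.
Others report (36, 28, 28): truth gives 20, best alternative gives 20.
(Remaining 58 profiles checked similarly; truth is weakly best in each.)
In every case the truthful report is at least as good as any alternative, so it is a dominant strategy.

Yes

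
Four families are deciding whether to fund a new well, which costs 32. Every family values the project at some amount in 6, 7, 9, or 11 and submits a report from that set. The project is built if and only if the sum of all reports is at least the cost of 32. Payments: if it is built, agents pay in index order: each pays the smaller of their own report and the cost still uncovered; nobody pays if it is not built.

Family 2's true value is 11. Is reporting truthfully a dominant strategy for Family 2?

Consider the case where Family 1 reports 6, Family 3 reports 6 and Family 4 reports 11.
Truthful report 11: project built, pays 11, utility 11 - 11 = 0.
Report 9 instead: project built, pays 9, utility 11 - 9 = 2.
Since 2 > 0, reporting 9 is strictly better here, so truthful reporting is not dominant.

No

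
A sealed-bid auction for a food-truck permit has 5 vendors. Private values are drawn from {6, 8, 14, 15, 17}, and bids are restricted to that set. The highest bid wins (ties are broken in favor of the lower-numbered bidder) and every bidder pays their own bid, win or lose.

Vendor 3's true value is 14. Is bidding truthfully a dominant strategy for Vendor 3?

Consider the case where Vendor 1 bids 6, Vendor 2 bids 6, Vendor 4 bids 6 and Vendor 5 bids 6.
Truthful bid 14: wins, pays 14, utility 14 - 14 = 0.
Bid 8 instead: wins, pays 8, utility 14 - 8 = 6.
Since 6 > 0, bidding 8 is strictly better here, so truthful bidding is not dominant.

No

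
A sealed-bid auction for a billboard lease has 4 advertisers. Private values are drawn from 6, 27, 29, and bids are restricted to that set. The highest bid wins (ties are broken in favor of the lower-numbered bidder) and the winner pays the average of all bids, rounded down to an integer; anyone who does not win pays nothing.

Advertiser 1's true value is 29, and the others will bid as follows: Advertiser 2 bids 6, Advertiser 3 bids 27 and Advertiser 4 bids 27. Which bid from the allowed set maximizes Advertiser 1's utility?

27

Bid 6: loses, pays 0, utility 0.
Bid 27: wins, pays 21, utility 29 - 21 = 8.
Bid 29: wins, pays 22, utility 29 - 22 = 7.
The best choice is 27 with utility 8.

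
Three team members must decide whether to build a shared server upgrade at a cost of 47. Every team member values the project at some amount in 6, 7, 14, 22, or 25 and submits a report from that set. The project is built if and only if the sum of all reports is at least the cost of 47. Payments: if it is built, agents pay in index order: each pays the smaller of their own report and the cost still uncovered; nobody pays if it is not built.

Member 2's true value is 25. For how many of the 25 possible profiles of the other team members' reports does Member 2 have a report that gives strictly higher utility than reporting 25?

15

Others report (6, 22): truth gives 0; report 22 gives 3 > 0. Violating.
Others report (6, 25): truth gives 0; report 22 gives 3 > 0. Violating.
Others report (7, 22): truth gives 0; report 22 gives 3 > 0. Violating.
Others report (7, 25): truth gives 0; report 22 gives 3 > 0. Violating.
Others report (6, 6): truth gives 0; no alternative beats it.
Others report (6, 7): truth gives 0; no alternative beats it.
(Checking all 25 profiles: 15 have a profitable deviation, 10 do not.)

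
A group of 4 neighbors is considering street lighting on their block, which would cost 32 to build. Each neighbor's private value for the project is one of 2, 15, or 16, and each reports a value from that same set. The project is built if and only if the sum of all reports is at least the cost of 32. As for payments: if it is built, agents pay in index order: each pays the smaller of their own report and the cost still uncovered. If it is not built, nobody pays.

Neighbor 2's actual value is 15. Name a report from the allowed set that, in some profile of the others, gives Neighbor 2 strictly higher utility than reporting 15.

Suppose Neighbor 1 reports 2, Neighbor 3 reports 15 and Neighbor 4 reports 15.
Report 15: project built, pays 15, utility 15 - 15 = 0.
Report 2: project built, pays 2, utility 15 - 2 = 13.
So reporting 2 beats truth here (13 > 0).

2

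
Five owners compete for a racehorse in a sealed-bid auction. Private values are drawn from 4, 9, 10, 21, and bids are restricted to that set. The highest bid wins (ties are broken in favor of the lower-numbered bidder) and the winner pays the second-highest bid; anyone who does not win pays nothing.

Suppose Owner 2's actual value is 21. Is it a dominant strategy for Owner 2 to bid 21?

Check each profile of the others' bids and compare truth against every alternative bid.
Others bid (10, 4, 4, 4): truth gives 11, best alternative gives 0.
Others bid (10, 4, 4, 9): truth gives 11, best alternative gives 0.
Others bid (10, 4, 4, 10): truth gives 11, best alternative gives 0.
Others bid (10, 4, 9, 4): truth gives 11, best alternative gives 0.
Others bid (10, 4, 9, 9): truth gives 11, best alternative gives 0.
Others bid (10, 4, 9, 10): truth gives 11, best alternative gives 0.
(Remaining 250 profiles checked similarly; truth is weakly best in each.)
In every case the truthful bid is at least as good as any alternative, so it is a dominant strategy.

Yes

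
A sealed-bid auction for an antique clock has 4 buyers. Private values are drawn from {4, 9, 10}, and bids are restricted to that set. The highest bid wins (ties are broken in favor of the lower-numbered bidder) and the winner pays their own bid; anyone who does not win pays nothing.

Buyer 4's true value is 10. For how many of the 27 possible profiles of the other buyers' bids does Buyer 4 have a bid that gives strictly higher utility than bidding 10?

1

Others bid (4, 4, 4): truth gives 0; bid 9 gives 1 > 0. Violating.
Others bid (4, 4, 9): truth gives 0; no alternative beats it.
Others bid (4, 4, 10): truth gives 0; no alternative beats it.
(Checking all 27 profiles: 1 has a profitable deviation, 26 do not.)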